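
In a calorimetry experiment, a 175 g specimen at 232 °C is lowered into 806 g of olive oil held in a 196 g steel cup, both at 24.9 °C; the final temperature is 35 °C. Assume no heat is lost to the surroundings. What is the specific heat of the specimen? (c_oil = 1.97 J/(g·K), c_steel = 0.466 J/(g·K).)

c ≈ 0.492 J/(g·K)

Taking heat into each body as positive, Σ m c ΔT = 0:
175·c·(35 − 232) + 806·1.97·(35 − 24.9) + 196·0.466·(35 − 24.9) = 0
-34475 c = -16959
c = -16959/-34475 ≈ 0.4919 J/(g·K)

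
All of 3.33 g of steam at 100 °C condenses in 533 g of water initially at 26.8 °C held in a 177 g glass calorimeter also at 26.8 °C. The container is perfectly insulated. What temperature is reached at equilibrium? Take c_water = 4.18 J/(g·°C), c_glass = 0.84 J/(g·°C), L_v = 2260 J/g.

T_f ≈ 30.4 °C

Energy conservation, ΣQ = 0:
condense steam: −3.33·2260 = −7525.8; condensed water 100 °C→T: 13.92(T − 100); original water: 2227.9(T − 26.8); glass cup: 177·0.84·(T − 26.8) = 148.68(T − 26.8)
2390.5 T = 7525.8 + 1391.9 + 63693 = 72611
T ≈ 30.37 °C — below 100 °C, confirming all the steam condensed.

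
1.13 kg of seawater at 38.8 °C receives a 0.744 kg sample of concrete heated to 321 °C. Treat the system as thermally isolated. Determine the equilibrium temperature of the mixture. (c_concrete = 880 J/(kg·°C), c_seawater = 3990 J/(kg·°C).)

T_f ≈ 74.6 °C

T_f is the heat-capacity-weighted average of the initial temperatures:
T_f = (654.72*321 + 4508.7*38.8) / (654.72 + 4508.7)
    = 385103 / 5163.4 ≈ 74.58 °C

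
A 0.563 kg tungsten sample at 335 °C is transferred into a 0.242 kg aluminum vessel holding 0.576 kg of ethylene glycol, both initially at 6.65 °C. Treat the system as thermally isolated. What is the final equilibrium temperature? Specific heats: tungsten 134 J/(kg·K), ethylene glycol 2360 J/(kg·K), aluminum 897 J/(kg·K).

Taking heat into each body as positive, Σ m c ΔT = 0:
0.563×134×(T − 335) + 0.576×2360×(T − 6.65) + 0.242×897×(T − 6.65) = 0
(75.44 + 1359.4 + 217.07) T = 75.44×335 + 1359.4×6.65 + 217.07×6.65
T ≈ 21.65 °C

T_f ≈ 21.6 °C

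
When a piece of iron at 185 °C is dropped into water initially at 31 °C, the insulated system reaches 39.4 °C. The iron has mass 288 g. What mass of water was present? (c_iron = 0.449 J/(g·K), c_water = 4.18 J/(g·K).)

m ≈ 536 g

|Q_iron| = |Q_water|:
288·0.449·(185 − 39.4) = m·4.18·(39.4 − 31)
35.11 m = 18828  ⇒  m ≈ 536.2 g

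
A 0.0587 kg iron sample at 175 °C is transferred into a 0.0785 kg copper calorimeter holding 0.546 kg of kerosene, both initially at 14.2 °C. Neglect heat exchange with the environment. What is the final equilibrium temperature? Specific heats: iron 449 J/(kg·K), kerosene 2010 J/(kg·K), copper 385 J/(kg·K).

Setting the total heat transfer to zero:
0.0587×449×(T − 175) + 0.546×2010×(T − 14.2) + 0.0785×385×(T − 14.2) = 0
26.36(T − 175) + 1097.5(T − 14.2) + 30.22(T − 14.2) = 0
1154 T = 20625
T = 20625 / 1154 = 17.9 °C

T_f ≈ 17.9 °C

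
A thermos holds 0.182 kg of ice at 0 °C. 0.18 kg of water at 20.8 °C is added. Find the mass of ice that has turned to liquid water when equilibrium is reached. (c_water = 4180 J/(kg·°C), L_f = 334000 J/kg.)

m_melted ≈ 0.0469 kg

Water can give up m c ΔT = 0.18×4180×20.8 = 15650 J before reaching 0 °C.
Fully melting the ice requires m_ice L_f = 0.182×334000 = 60788 J.
Since 15650 < 60788 J, not all the ice melts; equilibrium is at 0 °C.
Mass melted = 15650/334000 ≈ 0.04686 kg.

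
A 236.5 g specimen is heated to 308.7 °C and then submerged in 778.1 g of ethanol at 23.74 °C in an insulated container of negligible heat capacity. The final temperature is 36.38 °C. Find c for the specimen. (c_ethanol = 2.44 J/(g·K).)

m_s c (T_s − T_f) = m_ethanol c_ethanol (T_f − T_0):
236.5×c×(308.7 − 36.38) = 778.1×2.44×(36.38 − 23.74)
64404 c = 23998  ⇒  c ≈ 0.3726 J/(g·K)

c ≈ 0.373 J/(g·K)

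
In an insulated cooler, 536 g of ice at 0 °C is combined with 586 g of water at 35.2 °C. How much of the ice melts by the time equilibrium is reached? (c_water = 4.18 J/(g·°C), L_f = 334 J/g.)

m_melted ≈ 258 g

Water can give up m c ΔT = 586·4.18·35.2 = 86222 J before reaching 0 °C.
Melting all 536 g of ice would need 536·334 = 179024 J.
Since 86222 < 179024 J, not all the ice melts; equilibrium is at 0 °C.
m_melted·334 = 86222  ⇒  m_melted ≈ 258.1 g.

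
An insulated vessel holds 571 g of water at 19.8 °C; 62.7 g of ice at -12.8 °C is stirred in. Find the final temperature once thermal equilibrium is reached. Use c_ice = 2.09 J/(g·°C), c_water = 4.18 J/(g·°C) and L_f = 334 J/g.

T_f ≈ 9.3 °C

Conservation of energy gives ΣQ = 0:
ice -12.8→0 °C: 62.7×2.09×12.8 = 1677.4; melt ice: 62.7×334 = 20942; meltwater 0→T: 62.7×4.18×T = 262.09 T; water cools: 571×4.18×(T − 19.8) = 2386.8(T − 19.8)
2648.9 T = 47258 − 22619 = 24639
T ≈ 9.30 °C — above 0 °C, consistent with complete melting.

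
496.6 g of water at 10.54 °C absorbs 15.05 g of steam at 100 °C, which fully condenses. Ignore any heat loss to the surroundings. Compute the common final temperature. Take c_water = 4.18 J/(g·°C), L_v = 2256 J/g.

Conservation of energy gives ΣQ = 0:
latent heat released on condensation: 15.05×2256 = 33953; condensed water 100 °C→T: 62.91(T − 100); water warms: 496.6×4.18×(T − 10.54) = 2075.8(T − 10.54)
2138.7 T = 33953 + 6290.9 + 21879 = 62123
T ≈ 29.05 °C, under the boiling point, so the assumption holds.

T_f ≈ 29.0 °C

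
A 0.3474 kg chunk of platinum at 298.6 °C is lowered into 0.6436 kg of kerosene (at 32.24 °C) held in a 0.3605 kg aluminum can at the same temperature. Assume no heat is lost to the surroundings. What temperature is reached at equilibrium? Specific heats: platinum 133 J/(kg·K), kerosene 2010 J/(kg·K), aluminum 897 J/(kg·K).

Setting the total heat transfer to zero:
0.3474*133*(T − 298.6) + 0.6436*2010*(T − 32.24) + 0.3605*897*(T − 32.24) = 0
46.2(T − 298.6) + 1293.6(T − 32.24) + 323.37(T − 32.24) = 0
1663.2 T = 65929
T ≈ 39.64 °C

T_f ≈ 39.6 °C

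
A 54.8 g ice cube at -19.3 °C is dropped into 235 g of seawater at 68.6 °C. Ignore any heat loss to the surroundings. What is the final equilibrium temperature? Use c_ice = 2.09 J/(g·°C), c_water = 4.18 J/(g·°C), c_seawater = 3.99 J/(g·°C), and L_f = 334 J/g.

Energy conservation, ΣQ = 0:
warm ice to 0 °C: 54.8·2.09·(0 − (-19.3)) = 2210.5; fusion: m_ice L_f = 54.8·334 = 18303; warm the meltwater: 229.06 T; seawater: 937.65(T − 68.6)
1166.7 T = 64323 − 20514 = 43809
T ≈ 37.55 °C — above 0 °C, consistent with complete melting.

T_f ≈ 37.5 °C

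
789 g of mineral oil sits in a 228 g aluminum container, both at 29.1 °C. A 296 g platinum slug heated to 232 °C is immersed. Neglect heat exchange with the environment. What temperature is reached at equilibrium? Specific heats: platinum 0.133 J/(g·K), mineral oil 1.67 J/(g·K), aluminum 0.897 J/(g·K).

T_f ≈ 34.2 °C

Conservation of energy gives ΣQ = 0:
296·0.133·(T − 232) + 789·1.67·(T − 29.1) + 228·0.897·(T − 29.1) = 0
39.37(T − 232) + 1317.6(T − 29.1) + 204.52(T − 29.1) = 0
(39.37 + 1317.6 + 204.52) T = 39.37·232 + 1317.6·29.1 + 204.52·29.1
T = 53428/1561.5 ≈ 34.22 °C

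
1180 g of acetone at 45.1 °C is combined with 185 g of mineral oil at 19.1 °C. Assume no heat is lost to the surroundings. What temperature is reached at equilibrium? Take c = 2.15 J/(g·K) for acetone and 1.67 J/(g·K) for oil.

T_f ≈ 42.3 °C

Let T be the final temperature. ΣQ_i = 0:
1180×2.15×(T − 45.1) + 185×1.67×(T − 19.1) = 0
2845.9 T = 120320
T = 120320/2845.9 ≈ 42.28 °C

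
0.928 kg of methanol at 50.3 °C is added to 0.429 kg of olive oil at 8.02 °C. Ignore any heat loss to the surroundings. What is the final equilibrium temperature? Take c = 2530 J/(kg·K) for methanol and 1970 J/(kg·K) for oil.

T_f ≈ 39.1 °C

Heat gained plus heat lost sum to zero:
0.928×2530×(T − 50.3) + 0.429×1970×(T − 8.02) = 0
2347.8(T − 50.3) + 845.13(T − 8.02) = 0
(2347.8 + 845.13) T = 2347.8×50.3 + 845.13×8.02
T ≈ 39.11 °C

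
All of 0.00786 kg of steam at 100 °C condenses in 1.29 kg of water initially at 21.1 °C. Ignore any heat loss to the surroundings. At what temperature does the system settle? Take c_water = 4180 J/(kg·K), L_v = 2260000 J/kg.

Energy conservation, ΣQ = 0:
latent heat released on condensation: 0.00786×2260000 = 17764; condensed water 100 °C→T: 32.85(T − 100); original water: 5392.2(T − 21.1)
5425.1 T = 17764 + 3285.5 + 113775 = 134824
T ≈ 24.85 °C (< 100 °C, so full condensation is consistent).

T_f ≈ 24.9 °C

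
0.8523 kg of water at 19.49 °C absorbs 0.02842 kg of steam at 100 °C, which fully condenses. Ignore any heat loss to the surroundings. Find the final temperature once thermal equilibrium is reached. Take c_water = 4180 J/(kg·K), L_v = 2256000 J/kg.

T_f ≈ 39.5 °C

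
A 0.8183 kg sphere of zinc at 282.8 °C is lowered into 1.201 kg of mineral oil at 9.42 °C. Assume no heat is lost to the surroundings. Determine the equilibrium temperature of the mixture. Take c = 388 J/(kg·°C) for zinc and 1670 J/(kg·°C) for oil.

T_f ≈ 46.8 °C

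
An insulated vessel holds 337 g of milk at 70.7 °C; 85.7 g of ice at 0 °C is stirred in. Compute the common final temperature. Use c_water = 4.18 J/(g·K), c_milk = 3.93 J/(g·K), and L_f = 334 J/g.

Sum of m c ΔT and latent-heat terms is zero:
latent heat to melt: 85.7×334 = 28624
  warm the meltwater: 358.23 T
  milk: 1324.4(T − 70.7)
1682.6 T = 93636 − 28624 = 65012
T ≈ 38.64 °C — above 0 °C, consistent with complete melting.

T_f ≈ 38.6 °C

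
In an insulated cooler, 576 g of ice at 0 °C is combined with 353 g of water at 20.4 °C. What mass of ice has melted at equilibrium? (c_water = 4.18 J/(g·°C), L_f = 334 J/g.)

m_melted ≈ 90.1 g

Cooling the water to 0 °C releases 353×4.18×20.4 = 30101 J.
Melting all 576 g of ice would need 576×334 = 192384 J.
30101 J < 192384 J, so only part of the ice melts and the system sits at 0 °C.
m_melt = 30101 / L_f = 90.12 g.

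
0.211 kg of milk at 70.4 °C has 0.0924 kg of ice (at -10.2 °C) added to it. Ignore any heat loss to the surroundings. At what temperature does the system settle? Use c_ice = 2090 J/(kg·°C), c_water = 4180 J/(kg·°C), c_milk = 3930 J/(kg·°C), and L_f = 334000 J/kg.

T_f ≈ 21.0 °C

Energy conservation, ΣQ = 0:
ice -10.2→0 °C: 0.0924×2090×10.2 = 1969.8
  fusion: m_ice L_f = 0.0924×334000 = 30862
  meltwater 0→T: 0.0924×4180×T = 386.23 T
  milk: 829.23(T − 70.4)
1215.5 T = 58378 − 32831 = 25546
T ≈ 21.02 °C — above 0 °C, consistent with complete melting.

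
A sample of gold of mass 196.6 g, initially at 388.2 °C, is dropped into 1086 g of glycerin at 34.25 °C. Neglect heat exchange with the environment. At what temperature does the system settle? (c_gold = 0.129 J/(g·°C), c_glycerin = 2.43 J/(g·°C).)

Energy conservation, ΣQ = 0:
196.6*0.129*(T − 388.2) + 1086*2.43*(T − 34.25) = 0
2664.3 T = 100230
T = 100230/2664.3 ≈ 37.62 °C

T_f ≈ 37.6 °C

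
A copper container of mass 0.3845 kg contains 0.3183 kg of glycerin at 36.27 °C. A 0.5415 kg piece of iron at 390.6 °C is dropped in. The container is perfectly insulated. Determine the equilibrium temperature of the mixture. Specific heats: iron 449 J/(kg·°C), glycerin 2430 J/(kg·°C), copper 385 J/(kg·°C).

Energy conservation, ΣQ = 0:
0.5415*449*(T − 390.6) + 0.3183*2430*(T − 36.27) + 0.3845*385*(T − 36.27) = 0
243.13(T − 390.6) + 773.47(T − 36.27) + 148.03(T − 36.27) = 0
1164.6 T = 128391
T = 128391 / 1164.6 = 110 °C

T_f ≈ 110.2 °C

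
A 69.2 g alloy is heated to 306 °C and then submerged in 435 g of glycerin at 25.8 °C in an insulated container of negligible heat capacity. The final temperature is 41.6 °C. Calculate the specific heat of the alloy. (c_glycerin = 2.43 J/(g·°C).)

c ≈ 0.913 J/(g·°C)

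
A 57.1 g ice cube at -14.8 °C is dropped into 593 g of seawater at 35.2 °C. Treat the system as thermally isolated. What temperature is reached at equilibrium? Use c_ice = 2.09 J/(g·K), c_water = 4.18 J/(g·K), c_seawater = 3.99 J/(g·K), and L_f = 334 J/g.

T_f ≈ 24.0 °C

Sum of m c ΔT and latent-heat terms is zero:
warm ice to 0 °C: 57.1×2.09×(0 − (-14.8)) = 1766.2; fusion: m_ice L_f = 57.1×334 = 19071; meltwater 0→T: 57.1×4.18×T = 238.68 T; seawater cools: 593×3.99×(T − 35.2) = 2366.1(T − 35.2)
2604.7 T = 83286 − 20838 = 62448
T ≈ 23.97 °C — above 0 °C, consistent with complete melting.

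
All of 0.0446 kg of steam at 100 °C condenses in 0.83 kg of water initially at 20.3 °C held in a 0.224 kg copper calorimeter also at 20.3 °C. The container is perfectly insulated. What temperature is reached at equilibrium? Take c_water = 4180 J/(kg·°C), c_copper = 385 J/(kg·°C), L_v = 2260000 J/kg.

Let T be the final temperature. ΣQ_i = 0:
latent heat released on condensation: 0.0446·2260000 = 100796; condensate cools 100→T: 0.0446·4180·(T − 100) = 186.43(T − 100); original water: 3469.4(T − 20.3); cup: 86.24(T − 20.3)
3742.1 T = 100796 + 18643 + 72179 = 191618
T ≈ 51.21 °C, under the boiling point, so the assumption holds.

T_f ≈ 51.2 °C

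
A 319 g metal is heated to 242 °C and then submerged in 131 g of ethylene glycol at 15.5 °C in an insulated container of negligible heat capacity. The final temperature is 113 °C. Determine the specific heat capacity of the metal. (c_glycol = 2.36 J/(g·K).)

c ≈ 0.732 J/(g·K)

Heat gained plus heat lost sum to zero:
319×c×(113 − 242) + 131×2.36×(113 − 15.5) = 0
-41151 c = -30143
c = -30143/-41151 ≈ 0.7325 J/(g·K)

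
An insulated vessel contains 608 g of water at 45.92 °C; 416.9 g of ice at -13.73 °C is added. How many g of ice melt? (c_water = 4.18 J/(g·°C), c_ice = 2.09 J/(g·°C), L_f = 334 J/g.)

Cooling the water to 0 °C releases 608×4.18×45.92 = 116703 J.
Of that, 416.9×2.09×13.73 = 11963 J goes to bring the ice to 0 °C, leaving 104740 J.
To melt every bit of ice: 416.9×334 = 139245 J.
That's not enough to melt it all — equilibrium is at 0 °C with ice remaining.
m_melted×334 = 104740  ⇒  m_melted ≈ 313.6 g.

m_melted ≈ 314 g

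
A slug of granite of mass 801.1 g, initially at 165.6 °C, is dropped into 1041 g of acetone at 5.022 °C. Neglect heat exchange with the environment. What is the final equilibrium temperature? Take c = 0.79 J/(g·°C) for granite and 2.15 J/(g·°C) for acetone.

With ΣQ=0 the equilibrium temperature is the m·c-weighted mean:
T_f = (632.87*165.6 + 2238.2*5.022) / (632.87 + 2238.2)
    = 116043 / 2871 ≈ 40.42 °C

T_f ≈ 40.4 °C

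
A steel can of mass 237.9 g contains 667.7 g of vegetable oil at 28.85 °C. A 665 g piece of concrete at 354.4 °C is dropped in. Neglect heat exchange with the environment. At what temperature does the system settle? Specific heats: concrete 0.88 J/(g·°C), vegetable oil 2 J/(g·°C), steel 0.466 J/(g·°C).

Conservation of energy gives ΣQ = 0:
665×0.88×(T − 354.4) + 667.7×2×(T − 28.85) + 237.9×0.466×(T − 28.85) = 0
585.2(T − 354.4) + 1335.4(T − 28.85) + 110.86(T − 28.85) = 0
(585.2 + 1335.4 + 110.86) T = 585.2×354.4 + 1335.4×28.85 + 110.86×28.85
T = 249120/2031.5 ≈ 122.63 °C

T_f ≈ 122.6 °C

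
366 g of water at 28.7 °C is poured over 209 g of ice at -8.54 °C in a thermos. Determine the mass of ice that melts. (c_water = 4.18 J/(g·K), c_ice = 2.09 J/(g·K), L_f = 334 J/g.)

Heat available from the water dropping to 0 °C: 366×4.18×28.7 = 43908 J.
Warming the ice to 0 °C takes 209×2.09×8.54 = 3730.4 J, leaving 40177 J for melting.
Melting all 209 g of ice would need 209×334 = 69806 J.
Since 40177 < 69806 J, not all the ice melts; equilibrium is at 0 °C.
m_melted×334 = 40177  ⇒  m_melted ≈ 120.3 g.

m_melted ≈ 120 g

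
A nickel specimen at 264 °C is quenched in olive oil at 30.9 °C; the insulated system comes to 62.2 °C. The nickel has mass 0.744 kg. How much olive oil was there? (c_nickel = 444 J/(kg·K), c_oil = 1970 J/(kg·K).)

m ≈ 1.08 kg

Let T be the final temperature. ΣQ_i = 0:
0.744×444×(62.2 − 264) + m×1970×(62.2 − 30.9) = 0
61661 m = 66662
m = 66662/61661 ≈ 1.081 kg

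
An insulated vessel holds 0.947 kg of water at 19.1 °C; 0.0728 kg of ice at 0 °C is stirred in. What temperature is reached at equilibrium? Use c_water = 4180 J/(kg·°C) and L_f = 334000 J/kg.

T_f ≈ 12.0 °C

Heat gained plus heat lost sum to zero:
melt ice: 0.0728·334000 = 24315
  warm the meltwater: 304.3 T
  water cools: 0.947·4180·(T − 19.1) = 3958.5(T − 19.1)
4262.8 T = 75607 − 24315 = 51291
T ≈ 12.03 °C — above 0 °C, consistent with complete melting.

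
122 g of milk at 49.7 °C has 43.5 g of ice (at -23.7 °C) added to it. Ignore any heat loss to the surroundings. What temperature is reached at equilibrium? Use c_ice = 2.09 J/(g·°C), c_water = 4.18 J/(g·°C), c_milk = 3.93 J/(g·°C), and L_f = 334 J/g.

Setting the total heat transfer to zero:
warm ice to 0 °C: 43.5·2.09·(0 − (-23.7)) = 2154.7; latent heat to melt: 43.5·334 = 14529; meltwater 0→T: 43.5·4.18·T = 181.83 T; milk cools: 122·3.93·(T − 49.7) = 479.46(T − 49.7)
661.29 T = 23829 − 16684 = 7145.5
T ≈ 10.81 °C (positive, so assuming full melt was valid).

T_f ≈ 10.8 °C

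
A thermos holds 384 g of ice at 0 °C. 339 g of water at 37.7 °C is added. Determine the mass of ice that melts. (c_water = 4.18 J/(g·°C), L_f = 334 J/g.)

m_melted ≈ 160 g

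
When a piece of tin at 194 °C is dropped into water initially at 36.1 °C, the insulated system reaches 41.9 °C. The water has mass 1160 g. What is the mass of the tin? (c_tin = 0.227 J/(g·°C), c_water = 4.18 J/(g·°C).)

Energy conservation, ΣQ = 0:
m×0.227×(41.9 − 194) + 1160×4.18×(41.9 − 36.1) = 0
-34.53 m = -28123
m = -28123/-34.53 ≈ 814.5 g

m ≈ 815 g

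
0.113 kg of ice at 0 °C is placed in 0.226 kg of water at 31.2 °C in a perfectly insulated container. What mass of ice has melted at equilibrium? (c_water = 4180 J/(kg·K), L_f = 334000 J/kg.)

Water can give up m c ΔT = 0.226×4180×31.2 = 29474 J before reaching 0 °C.
Fully melting the ice requires m_ice L_f = 0.113×334000 = 37742 J.
Since 29474 < 37742 J, not all the ice melts; equilibrium is at 0 °C.
m_melted×334000 = 29474  ⇒  m_melted ≈ 0.08825 kg.

m_melted ≈ 0.0882 kg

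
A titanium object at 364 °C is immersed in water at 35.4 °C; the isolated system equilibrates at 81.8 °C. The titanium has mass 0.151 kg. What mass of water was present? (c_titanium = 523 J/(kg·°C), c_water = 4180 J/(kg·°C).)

m ≈ 0.115 kg

|Q_titanium| = |Q_water|:
0.151·523·(364 − 81.8) = m·4180·(81.8 − 35.4)
193952 m = 22286  ⇒  m ≈ 0.1149 kg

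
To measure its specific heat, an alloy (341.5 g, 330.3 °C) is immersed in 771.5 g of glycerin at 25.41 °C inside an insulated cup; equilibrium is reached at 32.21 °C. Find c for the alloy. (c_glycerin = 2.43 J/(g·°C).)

Heat gained plus heat lost sum to zero:
341.5×c×(32.21 − 330.3) + 771.5×2.43×(32.21 − 25.41) = 0
-101798 c = -12748
c = -12748/-101798 ≈ 0.1252 J/(g·°C)

c ≈ 0.125 J/(g·°C)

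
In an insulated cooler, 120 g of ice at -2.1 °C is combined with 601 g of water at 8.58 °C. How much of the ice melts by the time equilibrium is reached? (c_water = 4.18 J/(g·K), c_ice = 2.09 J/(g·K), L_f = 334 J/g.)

m_melted ≈ 63 g

Cooling the water to 0 °C releases 601×4.18×8.58 = 21555 J.
Of that, 120×2.09×2.1 = 526.68 J goes to bring the ice to 0 °C, leaving 21028 J.
Fully melting the ice requires m_ice L_f = 120×334 = 40080 J.
21028 J < 40080 J, so only part of the ice melts and the system sits at 0 °C.
Mass melted = 21028/334 ≈ 62.96 g.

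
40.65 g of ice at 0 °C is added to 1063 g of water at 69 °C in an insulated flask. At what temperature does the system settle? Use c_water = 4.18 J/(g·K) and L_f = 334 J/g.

T_f ≈ 63.5 °C

Energy balance with sensible and latent terms:
latent heat to melt: 40.65·334 = 13577
  meltwater 0→T: 40.65·4.18·T = 169.92 T
  water cools: 1063·4.18·(T − 69) = 4443.3(T − 69)
4613.3 T = 306590 − 13577 = 293013
T ≈ 63.52 °C. Since T > 0 °C, the all-ice-melts assumption holds.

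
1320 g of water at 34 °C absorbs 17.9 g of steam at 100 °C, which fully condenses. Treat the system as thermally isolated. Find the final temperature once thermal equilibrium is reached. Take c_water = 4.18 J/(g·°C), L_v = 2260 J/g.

Taking heat into each body as positive, Σ m c ΔT = 0:
latent heat released on condensation: 17.9·2260 = 40454; condensate cools 100→T: 17.9·4.18·(T − 100) = 74.82(T − 100); original water: 5517.6(T − 34)
5592.4 T = 40454 + 7482.2 + 187598 = 235535
T ≈ 42.12 °C (< 100 °C, so full condensation is consistent).

T_f ≈ 42.1 °C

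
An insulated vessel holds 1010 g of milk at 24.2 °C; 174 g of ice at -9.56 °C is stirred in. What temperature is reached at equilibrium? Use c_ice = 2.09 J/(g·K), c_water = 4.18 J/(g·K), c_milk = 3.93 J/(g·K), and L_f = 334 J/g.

T_f ≈ 7.3 °C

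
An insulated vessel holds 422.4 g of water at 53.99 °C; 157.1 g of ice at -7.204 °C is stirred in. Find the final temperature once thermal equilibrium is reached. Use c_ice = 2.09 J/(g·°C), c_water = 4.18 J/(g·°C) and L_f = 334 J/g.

T_f ≈ 16.7 °C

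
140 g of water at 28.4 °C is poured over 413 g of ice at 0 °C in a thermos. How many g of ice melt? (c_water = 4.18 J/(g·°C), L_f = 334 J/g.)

m_melted ≈ 49.8 g

Water can give up m c ΔT = 140·4.18·28.4 = 16620 J before reaching 0 °C.
Fully melting the ice requires m_ice L_f = 413·334 = 137942 J.
16620 J < 137942 J, so only part of the ice melts and the system sits at 0 °C.
m_melted·334 = 16620  ⇒  m_melted ≈ 49.76 g.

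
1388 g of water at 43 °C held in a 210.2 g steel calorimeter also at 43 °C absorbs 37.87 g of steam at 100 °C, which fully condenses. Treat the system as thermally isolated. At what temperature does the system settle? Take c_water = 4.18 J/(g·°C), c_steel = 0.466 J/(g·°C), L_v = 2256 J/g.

T_f ≈ 58.6 °C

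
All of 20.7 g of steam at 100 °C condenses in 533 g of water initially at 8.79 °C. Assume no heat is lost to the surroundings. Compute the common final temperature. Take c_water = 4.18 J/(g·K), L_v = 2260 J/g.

T_f ≈ 32.4 °C

Energy conservation, ΣQ = 0:
latent heat released on condensation: 20.7·2260 = 46782
  condensate cools 100→T: 20.7·4.18·(T − 100) = 86.53(T − 100)
  original water: 2227.9(T − 8.79)
2314.5 T = 46782 + 8652.6 + 19584 = 75018
T ≈ 32.41 °C (< 100 °C, so full condensation is consistent).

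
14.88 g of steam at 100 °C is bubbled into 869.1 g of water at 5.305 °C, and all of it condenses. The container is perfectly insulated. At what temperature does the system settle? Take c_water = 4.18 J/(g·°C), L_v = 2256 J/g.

Energy conservation, ΣQ = 0:
latent heat released on condensation: 14.88×2256 = 33569; condensate cools 100→T: 14.88×4.18×(T − 100) = 62.2(T − 100); original water: 3632.8(T − 5.305)
3695 T = 33569 + 6219.8 + 19272 = 59061
T ≈ 15.98 °C — below 100 °C, confirming all the steam condensed.

T_f ≈ 16.0 °C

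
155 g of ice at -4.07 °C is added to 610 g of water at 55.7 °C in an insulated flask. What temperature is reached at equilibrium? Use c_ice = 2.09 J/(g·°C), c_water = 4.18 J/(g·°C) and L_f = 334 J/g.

T_f ≈ 27.8 °C

Energy balance with sensible and latent terms:
ice -4.07→0 °C: 155·2.09·4.07 = 1318.5; melt ice: 155·334 = 51770; warm the meltwater: 647.9 T; water cools: 610·4.18·(T − 55.7) = 2549.8(T − 55.7)
3197.7 T = 142024 − 53088 = 88935
T ≈ 27.81 °C — above 0 °C, consistent with complete melting.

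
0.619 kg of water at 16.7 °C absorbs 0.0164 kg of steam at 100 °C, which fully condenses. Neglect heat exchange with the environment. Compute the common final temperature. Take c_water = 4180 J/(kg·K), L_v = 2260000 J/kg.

Setting the total heat transfer to zero:
condense steam: −0.0164×2260000 = −37064
  condensate cools 100→T: 0.0164×4180×(T − 100) = 68.55(T − 100)
  water warms: 0.619×4180×(T − 16.7) = 2587.4(T − 16.7)
2656 T = 37064 + 6855.2 + 43210 = 87129
T ≈ 32.80 °C, under the boiling point, so the assumption holds.

T_f ≈ 32.8 °C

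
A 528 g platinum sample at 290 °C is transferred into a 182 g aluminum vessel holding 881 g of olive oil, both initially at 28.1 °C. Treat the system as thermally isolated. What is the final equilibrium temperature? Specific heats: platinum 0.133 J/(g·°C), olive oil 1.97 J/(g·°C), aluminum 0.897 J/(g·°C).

Heat gained plus heat lost sum to zero:
528·0.133·(T − 290) + 881·1.97·(T − 28.1) + 182·0.897·(T − 28.1) = 0
70.22(T − 290) + 1735.6(T − 28.1) + 163.25(T − 28.1) = 0
(70.22 + 1735.6 + 163.25) T = 70.22·290 + 1735.6·28.1 + 163.25·28.1
T ≈ 37.44 °C

T_f ≈ 37.4 °C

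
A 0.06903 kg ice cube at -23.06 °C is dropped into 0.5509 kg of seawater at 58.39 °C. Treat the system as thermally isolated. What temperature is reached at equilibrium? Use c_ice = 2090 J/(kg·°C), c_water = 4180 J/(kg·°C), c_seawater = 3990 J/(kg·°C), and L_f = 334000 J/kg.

Heat gained plus heat lost sum to zero:
ice -23.06→0 °C: 0.06903×2090×23.06 = 3326.9
  latent heat to melt: 0.06903×334000 = 23056
  warm the meltwater: 288.55 T
  seawater: 2198.1(T − 58.39)
2486.6 T = 128347 − 26383 = 101964
T ≈ 41.00 °C — above 0 °C, consistent with complete melting.

T_f ≈ 41.0 °C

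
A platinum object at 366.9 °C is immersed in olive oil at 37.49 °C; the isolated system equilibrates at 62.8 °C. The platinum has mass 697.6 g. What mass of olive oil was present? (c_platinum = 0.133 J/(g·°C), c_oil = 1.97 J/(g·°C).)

Let T be the final temperature. ΣQ_i = 0:
697.6×0.133×(62.8 − 366.9) + m×1.97×(62.8 − 37.49) = 0
49.86 m = 28215
m = 28215/49.86 ≈ 565.9 g

m ≈ 566 g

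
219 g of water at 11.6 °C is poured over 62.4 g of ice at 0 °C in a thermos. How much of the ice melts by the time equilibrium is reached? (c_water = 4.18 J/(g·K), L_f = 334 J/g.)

m_melted ≈ 31.8 g

Cooling the water to 0 °C releases 219·4.18·11.6 = 10619 J.
Fully melting the ice requires m_ice L_f = 62.4·334 = 20842 J.
Since 10619 < 20842 J, not all the ice melts; equilibrium is at 0 °C.
Mass melted = 10619/334 ≈ 31.79 g.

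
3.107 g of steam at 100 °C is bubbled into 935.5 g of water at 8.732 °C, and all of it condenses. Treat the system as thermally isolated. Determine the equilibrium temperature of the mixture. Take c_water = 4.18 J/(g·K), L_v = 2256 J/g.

T_f ≈ 10.8 °C

Heat gained plus heat lost sum to zero:
condense steam: −3.107×2256 = −7009.4
  condensate cools 100→T: 3.107×4.18×(T − 100) = 12.99(T − 100)
  water warms: 935.5×4.18×(T − 8.732) = 3910.4(T − 8.732)
3923.4 T = 7009.4 + 1298.7 + 34146 = 42454
T ≈ 10.82 °C (< 100 °C, so full condensation is consistent).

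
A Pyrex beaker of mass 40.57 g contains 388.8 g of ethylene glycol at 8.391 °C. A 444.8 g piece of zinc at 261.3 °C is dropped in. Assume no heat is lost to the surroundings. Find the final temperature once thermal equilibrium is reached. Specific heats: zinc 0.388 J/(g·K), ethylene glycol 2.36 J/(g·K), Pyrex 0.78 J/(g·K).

Energy conservation, ΣQ = 0:
444.8·0.388·(T − 261.3) + 388.8·2.36·(T − 8.391) + 40.57·0.78·(T − 8.391) = 0
1121.8 T = 53061
T ≈ 47.30 °C

T_f ≈ 47.3 °C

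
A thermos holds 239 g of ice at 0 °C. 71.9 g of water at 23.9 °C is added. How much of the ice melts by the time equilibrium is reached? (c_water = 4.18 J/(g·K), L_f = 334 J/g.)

m_melted ≈ 21.5 g

Cooling the water to 0 °C releases 71.9·4.18·23.9 = 7183 J.
To melt every bit of ice: 239·334 = 79826 J.
That's not enough to melt it all — equilibrium is at 0 °C with ice remaining.
m_melt = 7183 / L_f = 21.51 g.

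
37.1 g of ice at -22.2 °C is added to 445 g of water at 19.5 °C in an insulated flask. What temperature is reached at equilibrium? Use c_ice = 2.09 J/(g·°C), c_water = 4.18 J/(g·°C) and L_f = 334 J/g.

Sum of m c ΔT and latent-heat terms is zero:
warm ice to 0 °C: 37.1×2.09×(0 − (-22.2)) = 1721.4
  melt ice: 37.1×334 = 12391
  meltwater 0→T: 37.1×4.18×T = 155.08 T
  water: 1860.1(T − 19.5)
2015.2 T = 36272 − 14113 = 22159
T ≈ 11.00 °C. Since T > 0 °C, the all-ice-melts assumption holds.

T_f ≈ 11.0 °C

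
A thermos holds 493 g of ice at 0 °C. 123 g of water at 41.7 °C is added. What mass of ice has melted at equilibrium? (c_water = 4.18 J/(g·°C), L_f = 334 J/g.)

Heat available from the water dropping to 0 °C: 123×4.18×41.7 = 21440 J.
Fully melting the ice requires m_ice L_f = 493×334 = 164662 J.
21440 J < 164662 J, so only part of the ice melts and the system sits at 0 °C.
m_melt = 21440 / L_f = 64.19 g.

m_melted ≈ 64.2 g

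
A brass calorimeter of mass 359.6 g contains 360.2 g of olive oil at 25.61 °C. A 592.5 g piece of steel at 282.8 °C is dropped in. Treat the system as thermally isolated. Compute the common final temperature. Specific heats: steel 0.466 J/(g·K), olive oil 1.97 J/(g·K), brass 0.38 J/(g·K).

Conservation of energy gives ΣQ = 0:
592.5·0.466·(T − 282.8) + 360.2·1.97·(T − 25.61) + 359.6·0.38·(T − 25.61) = 0
276.11(T − 282.8) + 709.59(T − 25.61) + 136.65(T − 25.61) = 0
(276.11 + 709.59 + 136.65) T = 276.11·282.8 + 709.59·25.61 + 136.65·25.61
T = 99755 / 1122.3 = 88.9 °C

T_f ≈ 88.9 °C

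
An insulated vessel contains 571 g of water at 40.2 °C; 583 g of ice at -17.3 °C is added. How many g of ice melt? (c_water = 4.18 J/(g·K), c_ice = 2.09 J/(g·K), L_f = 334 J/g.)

m_melted ≈ 224 g

Water can give up m c ΔT = 571×4.18×40.2 = 95949 J before reaching 0 °C.
Of that, 583×2.09×17.3 = 21080 J goes to bring the ice to 0 °C, leaving 74869 J.
Fully melting the ice requires m_ice L_f = 583×334 = 194722 J.
That's not enough to melt it all — equilibrium is at 0 °C with ice remaining.
m_melted×334 = 74869  ⇒  m_melted ≈ 224.2 g.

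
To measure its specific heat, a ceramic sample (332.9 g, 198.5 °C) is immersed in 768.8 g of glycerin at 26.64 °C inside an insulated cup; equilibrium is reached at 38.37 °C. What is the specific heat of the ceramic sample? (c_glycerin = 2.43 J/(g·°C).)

Net heat exchanged in the isolated system is zero:
332.9·c·(38.37 − 198.5) + 768.8·2.43·(38.37 − 26.64) = 0
-53307 c = -21914
c = -21914/-53307 ≈ 0.4111 J/(g·°C)

c ≈ 0.411 J/(g·°C)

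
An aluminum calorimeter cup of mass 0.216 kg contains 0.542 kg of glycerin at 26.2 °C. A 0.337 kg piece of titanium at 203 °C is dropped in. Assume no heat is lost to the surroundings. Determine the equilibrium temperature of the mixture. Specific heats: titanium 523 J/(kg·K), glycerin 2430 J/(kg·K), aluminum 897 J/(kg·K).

Taking heat into each body as positive, Σ m c ΔT = 0:
0.337*523*(T − 203) + 0.542*2430*(T − 26.2) + 0.216*897*(T − 26.2) = 0
(176.25 + 1317.1 + 193.75) T = 176.25*203 + 1317.1*26.2 + 193.75*26.2
T ≈ 44.67 °C

T_f ≈ 44.7 °C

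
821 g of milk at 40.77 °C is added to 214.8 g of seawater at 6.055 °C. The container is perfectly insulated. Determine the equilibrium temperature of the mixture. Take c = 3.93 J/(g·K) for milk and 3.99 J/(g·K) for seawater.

T_f is the heat-capacity-weighted average of the initial temperatures:
T_f = (3226.5×40.77 + 857.05×6.055) / (3226.5 + 857.05)
    = 136735 / 4083.6 ≈ 33.48 °C

T_f ≈ 33.5 °C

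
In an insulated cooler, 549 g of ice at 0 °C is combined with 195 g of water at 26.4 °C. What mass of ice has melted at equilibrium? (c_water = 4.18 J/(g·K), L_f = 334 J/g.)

m_melted ≈ 64.4 g

Cooling the water to 0 °C releases 195·4.18·26.4 = 21519 J.
Melting all 549 g of ice would need 549·334 = 183366 J.
21519 J < 183366 J, so only part of the ice melts and the system sits at 0 °C.
m_melted·334 = 21519  ⇒  m_melted ≈ 64.43 g.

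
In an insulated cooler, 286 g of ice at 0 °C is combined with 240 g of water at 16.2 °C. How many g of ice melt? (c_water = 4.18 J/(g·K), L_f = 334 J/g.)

Heat available from the water dropping to 0 °C: 240·4.18·16.2 = 16252 J.
Melting all 286 g of ice would need 286·334 = 95524 J.
That's not enough to melt it all — equilibrium is at 0 °C with ice remaining.
Mass melted = 16252/334 ≈ 48.66 g.

m_melted ≈ 48.7 g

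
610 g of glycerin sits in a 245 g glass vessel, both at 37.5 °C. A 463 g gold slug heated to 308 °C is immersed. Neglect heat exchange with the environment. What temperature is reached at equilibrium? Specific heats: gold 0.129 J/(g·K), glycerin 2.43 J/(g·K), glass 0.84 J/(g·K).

T_f ≈ 46.7 °C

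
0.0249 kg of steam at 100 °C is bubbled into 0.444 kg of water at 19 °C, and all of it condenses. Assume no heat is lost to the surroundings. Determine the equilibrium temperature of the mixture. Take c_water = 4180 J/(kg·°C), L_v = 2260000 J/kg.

T_f ≈ 52.0 °C

Setting the total heat transfer to zero:
latent heat released on condensation: 0.0249·2260000 = 56274
  condensed water 100 °C→T: 104.08(T − 100)
  original water: 1855.9(T − 19)
1960 T = 56274 + 10408 + 35262 = 101945
T ≈ 52.01 °C, under the boiling point, so the assumption holds.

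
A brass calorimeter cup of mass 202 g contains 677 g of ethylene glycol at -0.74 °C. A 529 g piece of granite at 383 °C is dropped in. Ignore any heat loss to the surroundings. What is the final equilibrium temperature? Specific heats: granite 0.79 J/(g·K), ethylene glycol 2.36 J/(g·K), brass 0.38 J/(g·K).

T_f = Σ m_i c_i T_i / Σ m_i c_i:
T_f = (417.91·383 + 1597.7·(-0.74) + 76.76·(-0.74)) / (417.91 + 1597.7 + 76.76)
    = 158820 / 2092.4 ≈ 75.90 °C

T_f ≈ 75.9 °C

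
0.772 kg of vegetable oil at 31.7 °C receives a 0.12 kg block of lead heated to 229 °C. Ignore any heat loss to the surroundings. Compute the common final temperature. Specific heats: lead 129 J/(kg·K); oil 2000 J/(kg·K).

T_f ≈ 33.7 °C

With ΣQ=0 the equilibrium temperature is the m·c-weighted mean:
T_f = (15.48×229 + 1544×31.7) / (15.48 + 1544)
    = 52490 / 1559.5 ≈ 33.66 °C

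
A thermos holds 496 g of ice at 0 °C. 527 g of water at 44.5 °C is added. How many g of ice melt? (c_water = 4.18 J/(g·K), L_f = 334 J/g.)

m_melted ≈ 293 g

Water can give up m c ΔT = 527·4.18·44.5 = 98027 J before reaching 0 °C.
Melting all 496 g of ice would need 496·334 = 165664 J.
Since 98027 < 165664 J, not all the ice melts; equilibrium is at 0 °C.
m_melted·334 = 98027  ⇒  m_melted ≈ 293.5 g.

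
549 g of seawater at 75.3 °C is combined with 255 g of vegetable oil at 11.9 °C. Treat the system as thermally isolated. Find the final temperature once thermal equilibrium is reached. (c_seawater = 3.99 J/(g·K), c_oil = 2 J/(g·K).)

With ΣQ=0 the equilibrium temperature is the m·c-weighted mean:
T_f = (2190.5·75.3 + 510·11.9) / (2190.5 + 510)
    = 171014 / 2700.5 ≈ 63.33 °C

T_f ≈ 63.3 °C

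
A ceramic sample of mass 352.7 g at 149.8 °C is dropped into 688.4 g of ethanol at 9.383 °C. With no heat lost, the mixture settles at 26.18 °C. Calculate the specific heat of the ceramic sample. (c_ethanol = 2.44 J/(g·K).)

c ≈ 0.647 J/(g·K)

Conservation of energy gives ΣQ = 0:
352.7×c×(26.18 − 149.8) + 688.4×2.44×(26.18 − 9.383) = 0
-43601 c = -28214
c = -28214/-43601 ≈ 0.6471 J/(g·K)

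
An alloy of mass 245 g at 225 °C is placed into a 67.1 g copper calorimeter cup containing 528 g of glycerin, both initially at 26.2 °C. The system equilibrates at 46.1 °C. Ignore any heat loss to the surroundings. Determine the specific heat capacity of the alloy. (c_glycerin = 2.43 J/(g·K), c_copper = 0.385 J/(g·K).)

c ≈ 0.594 J/(g·K)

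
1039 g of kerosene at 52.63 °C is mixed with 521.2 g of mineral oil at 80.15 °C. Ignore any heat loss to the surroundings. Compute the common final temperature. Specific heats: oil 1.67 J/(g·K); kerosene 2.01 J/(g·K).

T_f ≈ 60.7 °C

Setting the total heat transfer to zero:
521.2*1.67*(T − 80.15) + 1039*2.01*(T − 52.63) = 0
(870.4 + 2088.4) T = 870.4*80.15 + 2088.4*52.63
T = 179675 / 2958.8 = 60.7 °C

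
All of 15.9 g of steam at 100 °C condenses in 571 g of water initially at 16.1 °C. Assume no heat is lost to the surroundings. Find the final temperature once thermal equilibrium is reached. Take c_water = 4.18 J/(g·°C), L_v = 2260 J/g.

Net heat exchanged in the isolated system is zero:
condense steam: −15.9·2260 = −35934; condensate cools 100→T: 15.9·4.18·(T − 100) = 66.46(T − 100); water warms: 571·4.18·(T − 16.1) = 2386.8(T − 16.1)
2453.2 T = 35934 + 6646.2 + 38427 = 81007
T ≈ 33.02 °C (< 100 °C, so full condensation is consistent).

T_f ≈ 33.0 °C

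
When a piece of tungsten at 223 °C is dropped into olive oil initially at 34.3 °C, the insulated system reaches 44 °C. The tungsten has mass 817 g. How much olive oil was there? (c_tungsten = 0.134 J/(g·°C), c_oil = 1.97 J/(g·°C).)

Setting the total heat transfer to zero:
817·0.134·(44 − 223) + m·1.97·(44 − 34.3) = 0
19.11 m = 19597
m = 19597/19.11 ≈ 1026 g

m ≈ 1030 g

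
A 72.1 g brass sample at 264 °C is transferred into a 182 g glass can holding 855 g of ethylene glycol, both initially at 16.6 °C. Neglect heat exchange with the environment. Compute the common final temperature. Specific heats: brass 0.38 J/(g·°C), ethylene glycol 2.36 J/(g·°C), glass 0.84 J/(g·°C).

Setting the total heat transfer to zero:
72.1×0.38×(T − 264) + 855×2.36×(T − 16.6) + 182×0.84×(T − 16.6) = 0
(27.4 + 2017.8 + 152.88) T = 27.4×264 + 2017.8×16.6 + 152.88×16.6
T ≈ 19.68 °C

T_f ≈ 19.7 °C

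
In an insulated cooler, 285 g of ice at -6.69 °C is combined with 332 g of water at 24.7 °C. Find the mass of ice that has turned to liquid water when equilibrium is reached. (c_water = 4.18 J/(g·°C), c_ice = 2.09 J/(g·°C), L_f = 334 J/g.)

Heat available from the water dropping to 0 °C: 332×4.18×24.7 = 34278 J.
Of that, 285×2.09×6.69 = 3984.9 J goes to bring the ice to 0 °C, leaving 30293 J.
To melt every bit of ice: 285×334 = 95190 J.
30293 J < 95190 J, so only part of the ice melts and the system sits at 0 °C.
Mass melted = 30293/334 ≈ 90.7 g.

m_melted ≈ 90.7 g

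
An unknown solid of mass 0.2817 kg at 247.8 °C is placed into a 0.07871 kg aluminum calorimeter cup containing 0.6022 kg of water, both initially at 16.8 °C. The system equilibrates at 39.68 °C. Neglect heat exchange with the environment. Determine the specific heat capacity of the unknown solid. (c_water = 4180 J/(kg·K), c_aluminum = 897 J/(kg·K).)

c ≈ 1010 J/(kg·K)

Heat gained plus heat lost sum to zero:
0.2817×c×(39.68 − 247.8) + 0.6022×4180×(39.68 − 16.8) + 0.07871×897×(39.68 − 16.8) = 0
-58.63 c = -59209
c = -59209/-58.63 ≈ 1010 J/(kg·K)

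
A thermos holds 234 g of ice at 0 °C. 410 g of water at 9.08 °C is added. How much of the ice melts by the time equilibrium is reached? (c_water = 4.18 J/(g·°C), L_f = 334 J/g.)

Water can give up m c ΔT = 410×4.18×9.08 = 15561 J before reaching 0 °C.
Melting all 234 g of ice would need 234×334 = 78156 J.
Since 15561 < 78156 J, not all the ice melts; equilibrium is at 0 °C.
Mass melted = 15561/334 ≈ 46.59 g.

m_melted ≈ 46.6 g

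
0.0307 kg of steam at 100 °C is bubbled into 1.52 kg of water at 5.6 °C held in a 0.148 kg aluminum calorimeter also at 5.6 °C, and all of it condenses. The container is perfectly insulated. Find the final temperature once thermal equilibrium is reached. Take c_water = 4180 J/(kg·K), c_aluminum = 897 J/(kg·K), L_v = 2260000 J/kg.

T_f ≈ 17.9 °C

Net heat exchanged in the isolated system is zero:
latent heat released on condensation: 0.0307·2260000 = 69382
  condensate cools 100→T: 0.0307·4180·(T − 100) = 128.33(T − 100)
  original water: 6353.6(T − 5.6)
  aluminum cup: 0.148·897·(T − 5.6) = 132.76(T − 5.6)
6614.7 T = 69382 + 12833 + 36324 = 118538
T ≈ 17.92 °C (< 100 °C, so full condensation is consistent).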